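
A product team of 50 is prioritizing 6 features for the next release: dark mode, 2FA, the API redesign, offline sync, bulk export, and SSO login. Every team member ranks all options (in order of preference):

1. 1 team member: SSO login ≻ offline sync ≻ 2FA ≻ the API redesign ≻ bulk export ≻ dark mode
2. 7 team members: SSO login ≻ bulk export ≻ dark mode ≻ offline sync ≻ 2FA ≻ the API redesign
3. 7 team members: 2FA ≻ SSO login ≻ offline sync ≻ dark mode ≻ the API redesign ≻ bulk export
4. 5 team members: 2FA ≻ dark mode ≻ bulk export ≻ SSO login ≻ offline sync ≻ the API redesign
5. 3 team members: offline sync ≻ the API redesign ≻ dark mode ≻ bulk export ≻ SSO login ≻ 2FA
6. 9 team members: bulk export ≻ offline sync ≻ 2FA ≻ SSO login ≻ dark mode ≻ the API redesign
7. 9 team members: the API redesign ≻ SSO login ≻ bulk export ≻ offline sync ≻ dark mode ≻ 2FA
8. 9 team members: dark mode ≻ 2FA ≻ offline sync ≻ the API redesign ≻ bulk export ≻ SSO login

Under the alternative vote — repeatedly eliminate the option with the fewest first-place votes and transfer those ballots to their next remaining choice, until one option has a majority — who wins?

bulk export

Round 1: dark mode 9, 2FA 12, the API redesign 9, offline sync 3, bulk export 9, SSO login 8. Eliminate offline sync.
Round 2: dark mode 9, 2FA 12, the API redesign 12, bulk export 9, SSO login 8. Eliminate SSO login.
Round 3: dark mode 9, 2FA 13, the API redesign 12, bulk export 16. Eliminate dark mode.
Round 4: 2FA 22, the API redesign 12, bulk export 16. Eliminate the API redesign.
Round 5: 2FA 22, bulk export 28. Bulk export has a majority.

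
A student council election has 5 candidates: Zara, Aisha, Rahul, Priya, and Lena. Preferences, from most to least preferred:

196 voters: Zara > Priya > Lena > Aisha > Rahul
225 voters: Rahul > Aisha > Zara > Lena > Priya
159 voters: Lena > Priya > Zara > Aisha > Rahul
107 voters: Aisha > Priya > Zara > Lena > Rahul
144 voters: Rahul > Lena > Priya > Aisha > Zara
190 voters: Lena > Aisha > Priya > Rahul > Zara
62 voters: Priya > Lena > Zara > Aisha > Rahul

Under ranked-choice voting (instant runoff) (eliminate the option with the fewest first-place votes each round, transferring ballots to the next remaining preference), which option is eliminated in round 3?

Round 1: Zara 196, Aisha 107, Rahul 369, Priya 62, Lena 349. Eliminate Priya.
Round 2: Zara 196, Aisha 107, Rahul 369, Lena 411. Eliminate Aisha.
Round 3: Zara 303, Rahul 369, Lena 411. Eliminate Zara.

Zara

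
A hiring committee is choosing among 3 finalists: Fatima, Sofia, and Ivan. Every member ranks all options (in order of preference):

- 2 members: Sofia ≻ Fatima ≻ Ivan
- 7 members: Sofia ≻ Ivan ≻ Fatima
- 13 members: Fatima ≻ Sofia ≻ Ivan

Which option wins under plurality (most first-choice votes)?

First-place votes: Fatima 13, Sofia 9, Ivan 0.
Fatima has the most first-place votes.

Fatima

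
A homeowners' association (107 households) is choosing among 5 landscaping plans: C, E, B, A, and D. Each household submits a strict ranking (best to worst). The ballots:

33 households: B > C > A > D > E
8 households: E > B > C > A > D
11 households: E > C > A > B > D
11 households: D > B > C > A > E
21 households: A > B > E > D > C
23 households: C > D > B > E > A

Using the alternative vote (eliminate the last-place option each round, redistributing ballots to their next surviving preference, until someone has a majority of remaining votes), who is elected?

B

Round 1: C 23, E 19, B 33, A 21, D 11. Eliminate D.
Round 2: C 23, E 19, B 44, A 21. Eliminate E.
Round 3: C 34, B 52, A 21. Eliminate A.
Round 4: C 34, B 73. B has a majority.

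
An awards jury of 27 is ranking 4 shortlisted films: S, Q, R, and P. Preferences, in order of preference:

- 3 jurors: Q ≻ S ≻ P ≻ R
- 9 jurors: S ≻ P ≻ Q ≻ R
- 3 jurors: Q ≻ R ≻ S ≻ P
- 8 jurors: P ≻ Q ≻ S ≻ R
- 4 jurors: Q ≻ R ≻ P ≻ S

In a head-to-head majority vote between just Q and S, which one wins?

Voters preferring Q to S: 18; preferring S to Q: 9.
Q wins the head-to-head.

Q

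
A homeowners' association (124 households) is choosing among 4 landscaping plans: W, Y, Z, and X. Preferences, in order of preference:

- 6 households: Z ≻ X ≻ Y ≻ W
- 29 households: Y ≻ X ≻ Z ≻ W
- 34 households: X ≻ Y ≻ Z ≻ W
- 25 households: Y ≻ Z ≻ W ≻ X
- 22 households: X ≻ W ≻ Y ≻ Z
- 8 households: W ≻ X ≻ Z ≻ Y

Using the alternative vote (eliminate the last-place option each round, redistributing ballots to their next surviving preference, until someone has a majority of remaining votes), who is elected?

X

Round 1: W 8, Y 54, Z 6, X 56. Eliminate Z.
Round 2: W 8, Y 54, X 62. Eliminate W.
Round 3: Y 54, X 70. X has a majority.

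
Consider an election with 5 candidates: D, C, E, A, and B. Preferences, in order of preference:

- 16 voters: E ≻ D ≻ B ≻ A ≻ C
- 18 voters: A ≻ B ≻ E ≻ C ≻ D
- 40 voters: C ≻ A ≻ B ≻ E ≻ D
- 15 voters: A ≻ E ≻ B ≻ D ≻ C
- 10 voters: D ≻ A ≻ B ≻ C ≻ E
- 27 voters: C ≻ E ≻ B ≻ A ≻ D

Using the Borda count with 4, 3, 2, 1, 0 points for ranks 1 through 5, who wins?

A

D: 16·3 + 18·0 + 40·0 + 15·1 + 10·4 + 27·0 = 103
C: 16·0 + 18·1 + 40·4 + 15·0 + 10·1 + 27·4 = 296
E: 16·4 + 18·2 + 40·1 + 15·3 + 10·0 + 27·3 = 266
A: 16·1 + 18·4 + 40·3 + 15·4 + 10·3 + 27·1 = 325
B: 16·2 + 18·3 + 40·2 + 15·2 + 10·2 + 27·2 = 270
A has the highest Borda score (325).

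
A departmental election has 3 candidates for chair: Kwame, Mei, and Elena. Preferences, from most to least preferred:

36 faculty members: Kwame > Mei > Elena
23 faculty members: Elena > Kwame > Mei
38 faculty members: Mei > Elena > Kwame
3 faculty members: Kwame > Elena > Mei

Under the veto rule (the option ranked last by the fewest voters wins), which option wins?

Last-place votes: Kwame 38, Mei 26, Elena 36.
Mei is ranked last by the fewest voters, so Mei wins.

Mei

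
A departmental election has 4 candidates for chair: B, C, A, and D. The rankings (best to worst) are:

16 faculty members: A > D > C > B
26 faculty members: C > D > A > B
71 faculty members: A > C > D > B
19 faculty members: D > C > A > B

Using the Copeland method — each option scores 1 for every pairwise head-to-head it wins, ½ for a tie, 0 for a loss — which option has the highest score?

A

B: loses to C, A, and D → score 0.
C: beats B and D; loses to A → score 2.
A: beats B, C, and D → score 3.
D: beats B; loses to C and A → score 1.
A has the best pairwise record.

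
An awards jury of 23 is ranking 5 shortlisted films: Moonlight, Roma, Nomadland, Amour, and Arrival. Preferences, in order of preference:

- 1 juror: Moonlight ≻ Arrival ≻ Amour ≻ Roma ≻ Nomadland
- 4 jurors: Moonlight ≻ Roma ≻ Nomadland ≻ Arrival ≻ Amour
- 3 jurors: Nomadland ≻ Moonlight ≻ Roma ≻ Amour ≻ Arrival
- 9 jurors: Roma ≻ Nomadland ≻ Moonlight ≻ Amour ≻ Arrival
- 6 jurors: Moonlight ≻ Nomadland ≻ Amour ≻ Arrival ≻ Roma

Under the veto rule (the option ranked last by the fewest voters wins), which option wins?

Last-place votes: Moonlight 0, Roma 6, Nomadland 1, Amour 4, Arrival 12.
Moonlight is ranked last by the fewest voters, so Moonlight wins.

Moonlight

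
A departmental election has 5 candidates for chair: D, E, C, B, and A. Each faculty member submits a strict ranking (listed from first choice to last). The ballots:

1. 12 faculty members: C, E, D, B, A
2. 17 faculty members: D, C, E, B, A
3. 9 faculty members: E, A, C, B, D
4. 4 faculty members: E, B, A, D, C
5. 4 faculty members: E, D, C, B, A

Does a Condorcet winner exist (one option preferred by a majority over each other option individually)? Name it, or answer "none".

none

Checking pairwise contests:
E beats D 29–17.
C beats E 29–17.
D beats C 25–21.
D beats B 33–13.
D beats A 33–13.
Every option loses at least one head-to-head, so there is no Condorcet winner.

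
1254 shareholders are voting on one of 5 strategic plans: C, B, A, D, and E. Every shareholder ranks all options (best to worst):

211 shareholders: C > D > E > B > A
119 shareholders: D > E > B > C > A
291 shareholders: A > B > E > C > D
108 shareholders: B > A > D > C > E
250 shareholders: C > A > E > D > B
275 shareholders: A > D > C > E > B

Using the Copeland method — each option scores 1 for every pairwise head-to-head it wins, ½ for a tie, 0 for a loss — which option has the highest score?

C: beats B, D, and E; loses to A → score 3.
B: loses to C, A, D, and E → score 0.
A: beats C, B, D, and E → score 4.
D: beats B and E; loses to C and A → score 2.
E: beats B; loses to C, A, and D → score 1.
A has the best pairwise record.

A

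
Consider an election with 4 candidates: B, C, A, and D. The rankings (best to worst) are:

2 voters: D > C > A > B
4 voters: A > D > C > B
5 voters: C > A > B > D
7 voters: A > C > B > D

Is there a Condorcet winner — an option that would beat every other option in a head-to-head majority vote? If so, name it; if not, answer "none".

A

A vs B: 18–0 for A.
A vs C: 11–7 for A.
A vs D: 16–2 for A.
A beats every other option head-to-head.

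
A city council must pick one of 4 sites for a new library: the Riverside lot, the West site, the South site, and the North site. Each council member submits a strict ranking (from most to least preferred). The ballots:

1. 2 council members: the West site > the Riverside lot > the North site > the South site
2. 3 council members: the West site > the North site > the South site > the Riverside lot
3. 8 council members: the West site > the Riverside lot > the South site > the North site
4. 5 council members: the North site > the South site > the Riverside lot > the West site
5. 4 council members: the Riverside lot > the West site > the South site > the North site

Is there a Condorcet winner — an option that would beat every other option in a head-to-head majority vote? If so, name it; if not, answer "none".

the West site

the West site vs the Riverside lot: 13–9 for the West site.
the West site vs the South site: 17–5 for the West site.
the West site vs the North site: 17–5 for the West site.
the West site beats every other option head-to-head.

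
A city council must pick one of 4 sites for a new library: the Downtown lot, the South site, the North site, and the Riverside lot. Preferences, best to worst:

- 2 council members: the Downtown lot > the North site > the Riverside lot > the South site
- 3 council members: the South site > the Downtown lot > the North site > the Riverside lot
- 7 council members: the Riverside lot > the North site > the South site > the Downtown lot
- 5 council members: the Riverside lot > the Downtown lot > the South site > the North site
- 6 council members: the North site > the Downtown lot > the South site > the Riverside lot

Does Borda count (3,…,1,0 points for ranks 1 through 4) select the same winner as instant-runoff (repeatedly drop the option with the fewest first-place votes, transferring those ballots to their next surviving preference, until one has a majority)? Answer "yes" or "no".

no

Borda — scores: the Downtown lot 34, the South site 27, the North site 39, the Riverside lot 38. Winner: the North site.
Instant-runoff — R1 the Downtown lot 2, the South site 3, the North site 6, the Riverside lot 12 (the Riverside lot winner). Winner: the Riverside lot.
The two methods disagree.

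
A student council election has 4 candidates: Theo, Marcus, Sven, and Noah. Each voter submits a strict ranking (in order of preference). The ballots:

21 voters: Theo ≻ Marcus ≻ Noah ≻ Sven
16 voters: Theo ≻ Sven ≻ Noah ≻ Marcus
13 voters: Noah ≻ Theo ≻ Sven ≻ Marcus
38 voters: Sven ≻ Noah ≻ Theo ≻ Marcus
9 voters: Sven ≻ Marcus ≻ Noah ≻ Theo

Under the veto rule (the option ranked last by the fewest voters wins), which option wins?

Last-place votes: Theo 9, Marcus 67, Sven 21, Noah 0.
Noah is ranked last by the fewest voters, so Noah wins.

Noah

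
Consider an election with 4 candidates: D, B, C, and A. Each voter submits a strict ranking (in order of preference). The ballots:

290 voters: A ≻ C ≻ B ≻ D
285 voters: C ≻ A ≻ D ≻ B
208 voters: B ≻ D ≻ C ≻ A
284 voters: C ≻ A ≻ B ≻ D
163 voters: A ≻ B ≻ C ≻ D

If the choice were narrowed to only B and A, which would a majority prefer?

Voters preferring B to A: 208; preferring A to B: 1022.
A wins the head-to-head.

A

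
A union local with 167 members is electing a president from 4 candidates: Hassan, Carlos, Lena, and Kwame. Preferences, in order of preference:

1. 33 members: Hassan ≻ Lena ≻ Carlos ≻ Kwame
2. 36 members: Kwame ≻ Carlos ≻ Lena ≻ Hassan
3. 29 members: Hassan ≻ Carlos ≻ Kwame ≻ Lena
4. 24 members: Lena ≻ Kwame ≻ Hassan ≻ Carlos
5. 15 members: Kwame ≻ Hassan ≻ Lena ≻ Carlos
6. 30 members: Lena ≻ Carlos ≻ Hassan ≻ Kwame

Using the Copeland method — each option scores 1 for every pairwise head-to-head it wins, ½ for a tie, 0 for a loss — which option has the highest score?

Lena

Hassan: beats Carlos and Kwame; loses to Lena → score 2.
Carlos: beats Kwame; loses to Hassan and Lena → score 1.
Lena: beats Hassan, Carlos, and Kwame → score 3.
Kwame: loses to Hassan, Carlos, and Lena → score 0.
Lena has the best pairwise record.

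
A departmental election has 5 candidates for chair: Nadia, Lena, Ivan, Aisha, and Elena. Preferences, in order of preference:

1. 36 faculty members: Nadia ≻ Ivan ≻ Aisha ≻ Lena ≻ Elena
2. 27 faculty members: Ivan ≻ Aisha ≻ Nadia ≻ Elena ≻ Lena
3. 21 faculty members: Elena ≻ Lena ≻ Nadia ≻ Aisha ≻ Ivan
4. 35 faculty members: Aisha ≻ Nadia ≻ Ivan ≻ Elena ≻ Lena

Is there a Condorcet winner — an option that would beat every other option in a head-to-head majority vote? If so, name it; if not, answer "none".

none

Checking pairwise contests:
Aisha beats Nadia 62–57.
Nadia beats Lena 98–21.
Nadia beats Ivan 92–27.
Ivan beats Aisha 63–56.
Nadia beats Elena 98–21.
Every option loses at least one head-to-head, so there is no Condorcet winner.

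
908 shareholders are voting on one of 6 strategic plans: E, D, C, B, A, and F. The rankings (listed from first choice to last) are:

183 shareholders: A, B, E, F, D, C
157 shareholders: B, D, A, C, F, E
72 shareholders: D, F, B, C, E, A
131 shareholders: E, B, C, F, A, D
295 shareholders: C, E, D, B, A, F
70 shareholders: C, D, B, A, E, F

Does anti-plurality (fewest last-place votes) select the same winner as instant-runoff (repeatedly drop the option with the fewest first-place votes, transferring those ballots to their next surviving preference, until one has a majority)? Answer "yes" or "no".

yes

Anti-plurality — last-place votes: E 157, D 131, C 183, B 0, A 72, F 365. Winner: B.
Instant-runoff — R1 E 131, D 72, C 365, B 157, A 183, F 0 (F out); R2 E 131, D 72, C 365, B 157, A 183 (D out); R3 E 131, C 365, B 229, A 183 (E out); R4 C 365, B 360, A 183 (A out); R5 C 365, B 543 (B winner). Winner: B.
The two methods agree.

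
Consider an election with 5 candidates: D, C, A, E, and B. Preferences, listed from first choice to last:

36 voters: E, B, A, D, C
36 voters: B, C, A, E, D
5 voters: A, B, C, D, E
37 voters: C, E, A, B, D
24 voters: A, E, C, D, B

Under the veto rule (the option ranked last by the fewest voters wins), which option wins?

Last-place votes: D 73, C 36, A 0, E 5, B 24.
A is ranked last by the fewest voters, so A wins.

A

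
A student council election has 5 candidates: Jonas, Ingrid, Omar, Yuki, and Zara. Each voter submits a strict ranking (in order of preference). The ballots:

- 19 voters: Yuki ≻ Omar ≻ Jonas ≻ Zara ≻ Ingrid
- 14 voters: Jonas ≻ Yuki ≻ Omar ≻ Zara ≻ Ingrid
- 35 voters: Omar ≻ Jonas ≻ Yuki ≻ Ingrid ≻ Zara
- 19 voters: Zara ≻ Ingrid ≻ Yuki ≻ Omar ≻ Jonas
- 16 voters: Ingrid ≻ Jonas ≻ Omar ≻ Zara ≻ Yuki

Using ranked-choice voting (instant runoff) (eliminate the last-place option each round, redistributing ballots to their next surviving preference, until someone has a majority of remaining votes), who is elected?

Round 1: Jonas 14, Ingrid 16, Omar 35, Yuki 19, Zara 19. Eliminate Jonas.
Round 2: Ingrid 16, Omar 35, Yuki 33, Zara 19. Eliminate Ingrid.
Round 3: Omar 51, Yuki 33, Zara 19. Eliminate Zara.
Round 4: Omar 51, Yuki 52. Yuki has a majority.

Yuki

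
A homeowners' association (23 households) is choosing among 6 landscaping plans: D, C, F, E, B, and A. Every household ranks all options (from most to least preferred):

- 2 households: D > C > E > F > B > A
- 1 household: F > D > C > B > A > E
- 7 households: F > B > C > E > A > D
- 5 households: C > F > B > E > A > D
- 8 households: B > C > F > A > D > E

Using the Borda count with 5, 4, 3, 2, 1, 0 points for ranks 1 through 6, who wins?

D: 2·5 + 1·4 + 7·0 + 5·0 + 8·1 = 22
C: 2·4 + 1·3 + 7·3 + 5·5 + 8·4 = 89
F: 2·2 + 1·5 + 7·5 + 5·4 + 8·3 = 88
E: 2·3 + 1·0 + 7·2 + 5·2 + 8·0 = 30
B: 2·1 + 1·2 + 7·4 + 5·3 + 8·5 = 87
A: 2·0 + 1·1 + 7·1 + 5·1 + 8·2 = 29
C has the highest Borda score (89).

C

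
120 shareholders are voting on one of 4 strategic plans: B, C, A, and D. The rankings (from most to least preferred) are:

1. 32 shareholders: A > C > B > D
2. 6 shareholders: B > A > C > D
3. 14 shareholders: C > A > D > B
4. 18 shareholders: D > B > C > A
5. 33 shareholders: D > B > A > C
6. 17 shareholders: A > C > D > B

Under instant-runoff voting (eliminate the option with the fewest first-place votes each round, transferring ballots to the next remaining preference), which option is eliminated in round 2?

C

Round 1: B 6, C 14, A 49, D 51. Eliminate B.
Round 2: C 14, A 55, D 51. Eliminate C.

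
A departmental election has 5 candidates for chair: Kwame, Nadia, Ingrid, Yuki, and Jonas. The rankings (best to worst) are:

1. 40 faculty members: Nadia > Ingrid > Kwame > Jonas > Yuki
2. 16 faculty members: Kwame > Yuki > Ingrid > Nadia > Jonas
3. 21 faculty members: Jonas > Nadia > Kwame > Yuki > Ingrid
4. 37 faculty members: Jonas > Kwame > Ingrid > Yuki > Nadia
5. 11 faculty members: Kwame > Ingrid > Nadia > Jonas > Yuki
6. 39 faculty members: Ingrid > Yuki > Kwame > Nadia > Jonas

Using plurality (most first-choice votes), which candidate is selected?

Jonas

First-place votes: Kwame 27, Nadia 40, Ingrid 39, Yuki 0, Jonas 58.
Jonas has the most first-place votes.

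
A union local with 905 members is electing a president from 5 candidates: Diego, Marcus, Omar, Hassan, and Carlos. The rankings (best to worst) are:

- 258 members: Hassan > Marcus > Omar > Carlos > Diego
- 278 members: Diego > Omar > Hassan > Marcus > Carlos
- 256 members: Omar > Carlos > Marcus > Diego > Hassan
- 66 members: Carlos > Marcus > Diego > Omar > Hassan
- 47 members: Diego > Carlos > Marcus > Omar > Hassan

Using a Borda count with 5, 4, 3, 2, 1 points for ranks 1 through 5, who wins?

Diego: 258·1 + 278·5 + 256·2 + 66·3 + 47·5 = 2593
Marcus: 258·4 + 278·2 + 256·3 + 66·4 + 47·3 = 2761
Omar: 258·3 + 278·4 + 256·5 + 66·2 + 47·2 = 3392
Hassan: 258·5 + 278·3 + 256·1 + 66·1 + 47·1 = 2493
Carlos: 258·2 + 278·1 + 256·4 + 66·5 + 47·4 = 2336
Omar has the highest Borda score (3392).

Omar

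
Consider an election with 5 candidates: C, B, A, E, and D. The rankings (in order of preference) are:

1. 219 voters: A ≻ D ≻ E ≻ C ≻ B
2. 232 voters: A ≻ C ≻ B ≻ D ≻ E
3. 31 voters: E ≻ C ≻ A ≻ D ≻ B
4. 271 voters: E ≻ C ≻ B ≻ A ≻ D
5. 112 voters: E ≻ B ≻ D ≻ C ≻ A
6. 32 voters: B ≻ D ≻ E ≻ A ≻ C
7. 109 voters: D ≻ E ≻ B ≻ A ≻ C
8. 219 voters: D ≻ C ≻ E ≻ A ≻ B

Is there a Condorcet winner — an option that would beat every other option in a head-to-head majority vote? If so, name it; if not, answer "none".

Checking pairwise contests:
E beats C 774–451.
C beats B 972–253.
C beats A 633–592.
D beats E 811–414.
B beats D 647–578.
Every option loses at least one head-to-head, so there is no Condorcet winner.

none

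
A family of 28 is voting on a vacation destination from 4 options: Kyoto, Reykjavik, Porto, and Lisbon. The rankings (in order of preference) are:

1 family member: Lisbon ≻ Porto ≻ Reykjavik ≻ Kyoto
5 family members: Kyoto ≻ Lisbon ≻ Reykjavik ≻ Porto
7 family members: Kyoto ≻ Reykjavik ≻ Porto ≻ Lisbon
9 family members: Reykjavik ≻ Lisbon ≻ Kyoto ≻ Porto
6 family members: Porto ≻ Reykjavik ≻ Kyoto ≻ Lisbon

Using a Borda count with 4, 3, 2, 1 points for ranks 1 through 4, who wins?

Kyoto: 1·1 + 5·4 + 7·4 + 9·2 + 6·2 = 79
Reykjavik: 1·2 + 5·2 + 7·3 + 9·4 + 6·3 = 87
Porto: 1·3 + 5·1 + 7·2 + 9·1 + 6·4 = 55
Lisbon: 1·4 + 5·3 + 7·1 + 9·3 + 6·1 = 59
Reykjavik has the highest Borda score (87).

Reykjavik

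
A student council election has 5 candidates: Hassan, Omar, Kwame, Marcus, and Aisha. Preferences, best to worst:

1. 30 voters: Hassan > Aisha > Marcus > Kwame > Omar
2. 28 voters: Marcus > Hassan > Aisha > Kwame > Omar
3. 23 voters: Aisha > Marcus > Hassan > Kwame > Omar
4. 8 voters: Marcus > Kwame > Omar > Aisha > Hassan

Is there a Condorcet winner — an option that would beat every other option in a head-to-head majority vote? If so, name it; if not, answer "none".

none

Checking pairwise contests:
Marcus beats Hassan 59–30.
Hassan beats Omar 81–8.
Hassan beats Kwame 81–8.
Aisha beats Marcus 53–36.
Hassan beats Aisha 58–31.
Every option loses at least one head-to-head, so there is no Condorcet winner.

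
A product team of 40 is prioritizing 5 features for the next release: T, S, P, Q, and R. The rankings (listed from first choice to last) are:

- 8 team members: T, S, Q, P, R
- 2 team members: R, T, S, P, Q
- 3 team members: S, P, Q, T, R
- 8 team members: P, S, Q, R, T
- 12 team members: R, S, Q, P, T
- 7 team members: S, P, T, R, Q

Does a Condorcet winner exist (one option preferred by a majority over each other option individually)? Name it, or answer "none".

S vs T: 30–10 for S.
S vs P: 32–8 for S.
S vs Q: 40–0 for S.
S vs R: 26–14 for S.
S beats every other option head-to-head.

S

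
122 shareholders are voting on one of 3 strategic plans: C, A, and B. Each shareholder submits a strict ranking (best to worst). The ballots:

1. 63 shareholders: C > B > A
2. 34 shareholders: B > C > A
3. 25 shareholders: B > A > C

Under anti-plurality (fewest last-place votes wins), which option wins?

Last-place votes: C 25, A 97, B 0.
B is ranked last by the fewest voters, so B wins.

B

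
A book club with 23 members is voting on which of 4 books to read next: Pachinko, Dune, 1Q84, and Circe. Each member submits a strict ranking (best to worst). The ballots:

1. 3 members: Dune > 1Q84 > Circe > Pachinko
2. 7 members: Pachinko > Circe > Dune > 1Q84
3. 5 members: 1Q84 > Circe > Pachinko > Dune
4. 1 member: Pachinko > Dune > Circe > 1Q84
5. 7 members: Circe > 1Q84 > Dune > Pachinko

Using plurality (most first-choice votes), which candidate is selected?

Pachinko

First-place votes: Pachinko 8, Dune 3, 1Q84 5, Circe 7.
Pachinko has the most first-place votes.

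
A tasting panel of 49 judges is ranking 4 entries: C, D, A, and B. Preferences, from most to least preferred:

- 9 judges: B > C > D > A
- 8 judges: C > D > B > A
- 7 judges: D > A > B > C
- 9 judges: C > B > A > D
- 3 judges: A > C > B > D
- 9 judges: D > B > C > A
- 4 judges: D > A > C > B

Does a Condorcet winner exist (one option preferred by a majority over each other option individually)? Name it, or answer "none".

Checking pairwise contests:
B beats C 25–24.
C beats D 29–20.
C beats A 35–14.
D beats B 28–21.
Every option loses at least one head-to-head, so there is no Condorcet winner.

none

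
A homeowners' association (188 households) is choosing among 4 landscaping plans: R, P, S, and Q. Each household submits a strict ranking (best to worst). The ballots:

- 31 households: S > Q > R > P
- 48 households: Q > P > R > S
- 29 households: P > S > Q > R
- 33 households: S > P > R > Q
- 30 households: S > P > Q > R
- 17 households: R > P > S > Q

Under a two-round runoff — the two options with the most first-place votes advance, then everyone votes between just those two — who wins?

Round 1 first-place votes: R 17, P 29, S 94, Q 48.
S and Q advance.
Runoff: S is preferred to Q by 140 voters; Q by 48.
S wins the runoff.

S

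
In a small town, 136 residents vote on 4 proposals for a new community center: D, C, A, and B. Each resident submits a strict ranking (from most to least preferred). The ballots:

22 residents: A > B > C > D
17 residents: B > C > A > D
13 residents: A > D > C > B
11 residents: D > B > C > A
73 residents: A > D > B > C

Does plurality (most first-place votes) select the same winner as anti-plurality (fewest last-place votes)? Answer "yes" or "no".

Plurality — first-place votes: D 11, C 0, A 108, B 17. Winner: A.
Anti-plurality — last-place votes: D 39, C 73, A 11, B 13. Winner: A.
The two methods agree.

yes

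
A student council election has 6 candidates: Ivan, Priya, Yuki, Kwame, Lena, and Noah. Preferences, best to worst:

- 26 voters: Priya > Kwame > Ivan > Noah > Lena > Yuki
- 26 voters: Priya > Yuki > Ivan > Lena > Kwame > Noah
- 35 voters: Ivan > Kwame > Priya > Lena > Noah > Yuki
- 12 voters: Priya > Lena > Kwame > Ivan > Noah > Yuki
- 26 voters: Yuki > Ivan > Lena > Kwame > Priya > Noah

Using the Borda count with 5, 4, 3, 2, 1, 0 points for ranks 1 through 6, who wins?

Ivan

Ivan: 26·3 + 26·3 + 35·5 + 12·2 + 26·4 = 459
Priya: 26·5 + 26·5 + 35·3 + 12·5 + 26·1 = 451
Yuki: 26·0 + 26·4 + 35·0 + 12·0 + 26·5 = 234
Kwame: 26·4 + 26·1 + 35·4 + 12·3 + 26·2 = 358
Lena: 26·1 + 26·2 + 35·2 + 12·4 + 26·3 = 274
Noah: 26·2 + 26·0 + 35·1 + 12·1 + 26·0 = 99
Ivan has the highest Borda score (459).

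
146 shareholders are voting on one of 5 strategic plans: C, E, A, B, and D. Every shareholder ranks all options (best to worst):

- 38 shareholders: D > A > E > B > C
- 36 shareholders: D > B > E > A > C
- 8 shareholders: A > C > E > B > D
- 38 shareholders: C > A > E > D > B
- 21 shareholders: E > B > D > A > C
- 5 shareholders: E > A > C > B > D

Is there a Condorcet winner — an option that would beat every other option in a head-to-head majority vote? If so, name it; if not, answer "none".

D vs C: 95–51 for D.
D vs E: 74–72 for D.
D vs A: 95–51 for D.
D vs B: 112–34 for D.
D beats every other option head-to-head.

D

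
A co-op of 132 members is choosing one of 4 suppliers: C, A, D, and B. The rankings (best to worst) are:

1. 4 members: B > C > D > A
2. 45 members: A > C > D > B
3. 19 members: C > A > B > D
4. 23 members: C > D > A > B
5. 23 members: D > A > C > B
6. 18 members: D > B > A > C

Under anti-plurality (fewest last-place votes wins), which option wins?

A

Last-place votes: C 18, A 4, D 19, B 91.
A is ranked last by the fewest voters, so A wins.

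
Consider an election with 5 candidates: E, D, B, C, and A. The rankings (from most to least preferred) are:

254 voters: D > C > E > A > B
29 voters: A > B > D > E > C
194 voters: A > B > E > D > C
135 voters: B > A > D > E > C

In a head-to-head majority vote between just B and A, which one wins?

A

Voters preferring B to A: 135; preferring A to B: 477.
A wins the head-to-head.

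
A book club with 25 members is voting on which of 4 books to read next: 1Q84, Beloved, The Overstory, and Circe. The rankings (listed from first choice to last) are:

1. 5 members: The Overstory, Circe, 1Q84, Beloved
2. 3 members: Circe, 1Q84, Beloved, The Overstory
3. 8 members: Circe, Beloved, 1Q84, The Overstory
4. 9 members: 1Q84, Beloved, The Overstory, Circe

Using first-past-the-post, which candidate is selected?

Circe

First-place votes: 1Q84 9, Beloved 0, The Overstory 5, Circe 11.
Circe has the most first-place votes.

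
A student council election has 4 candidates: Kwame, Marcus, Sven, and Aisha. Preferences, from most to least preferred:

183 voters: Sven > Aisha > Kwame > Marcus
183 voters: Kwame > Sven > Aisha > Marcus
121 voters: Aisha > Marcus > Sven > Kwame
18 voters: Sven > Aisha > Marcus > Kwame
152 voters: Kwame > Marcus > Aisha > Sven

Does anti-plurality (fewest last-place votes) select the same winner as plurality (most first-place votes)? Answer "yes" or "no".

no

Anti-plurality — last-place votes: Kwame 139, Marcus 366, Sven 152, Aisha 0. Winner: Aisha.
Plurality — first-place votes: Kwame 335, Marcus 0, Sven 201, Aisha 121. Winner: Kwame.
The two methods disagree.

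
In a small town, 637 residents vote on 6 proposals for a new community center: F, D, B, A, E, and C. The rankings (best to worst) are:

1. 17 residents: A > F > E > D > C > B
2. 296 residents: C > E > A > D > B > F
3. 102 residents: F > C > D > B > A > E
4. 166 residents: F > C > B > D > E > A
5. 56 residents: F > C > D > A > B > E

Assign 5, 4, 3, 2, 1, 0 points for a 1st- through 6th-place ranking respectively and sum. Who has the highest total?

C

F: 17·4 + 296·0 + 102·5 + 166·5 + 56·5 = 1688
D: 17·2 + 296·2 + 102·3 + 166·2 + 56·3 = 1432
B: 17·0 + 296·1 + 102·2 + 166·3 + 56·1 = 1054
A: 17·5 + 296·3 + 102·1 + 166·0 + 56·2 = 1187
E: 17·3 + 296·4 + 102·0 + 166·1 + 56·0 = 1401
C: 17·1 + 296·5 + 102·4 + 166·4 + 56·4 = 2793
C has the highest Borda score (2793).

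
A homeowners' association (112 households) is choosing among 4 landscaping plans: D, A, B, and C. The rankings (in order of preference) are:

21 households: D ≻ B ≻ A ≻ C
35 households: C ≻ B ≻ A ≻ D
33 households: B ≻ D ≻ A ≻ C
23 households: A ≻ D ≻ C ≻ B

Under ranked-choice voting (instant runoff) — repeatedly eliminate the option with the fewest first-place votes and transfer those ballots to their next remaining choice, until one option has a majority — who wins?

Round 1: D 21, A 23, B 33, C 35. Eliminate D.
Round 2: A 23, B 54, C 35. Eliminate A.
Round 3: B 54, C 58. C has a majority.

C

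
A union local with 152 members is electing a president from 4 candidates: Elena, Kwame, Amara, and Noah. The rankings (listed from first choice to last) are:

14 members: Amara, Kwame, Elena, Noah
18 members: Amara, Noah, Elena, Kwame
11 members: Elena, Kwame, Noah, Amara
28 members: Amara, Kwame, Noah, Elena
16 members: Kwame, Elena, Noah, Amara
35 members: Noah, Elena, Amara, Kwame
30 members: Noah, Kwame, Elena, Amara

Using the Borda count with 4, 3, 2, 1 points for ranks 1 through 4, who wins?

Noah

Elena: 14·2 + 18·2 + 11·4 + 28·1 + 16·3 + 35·3 + 30·2 = 349
Kwame: 14·3 + 18·1 + 11·3 + 28·3 + 16·4 + 35·1 + 30·3 = 366
Amara: 14·4 + 18·4 + 11·1 + 28·4 + 16·1 + 35·2 + 30·1 = 367
Noah: 14·1 + 18·3 + 11·2 + 28·2 + 16·2 + 35·4 + 30·4 = 438
Noah has the highest Borda score (438).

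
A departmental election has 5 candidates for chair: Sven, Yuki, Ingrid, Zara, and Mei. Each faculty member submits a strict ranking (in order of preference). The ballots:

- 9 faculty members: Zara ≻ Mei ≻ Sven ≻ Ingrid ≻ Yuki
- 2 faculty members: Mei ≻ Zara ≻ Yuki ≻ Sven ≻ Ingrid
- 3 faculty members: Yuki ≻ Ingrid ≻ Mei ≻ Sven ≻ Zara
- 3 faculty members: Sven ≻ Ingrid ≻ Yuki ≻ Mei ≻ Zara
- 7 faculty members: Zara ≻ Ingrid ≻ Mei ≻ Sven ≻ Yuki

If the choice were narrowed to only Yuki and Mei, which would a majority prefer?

Voters preferring Yuki to Mei: 6; preferring Mei to Yuki: 18.
Mei wins the head-to-head.

Mei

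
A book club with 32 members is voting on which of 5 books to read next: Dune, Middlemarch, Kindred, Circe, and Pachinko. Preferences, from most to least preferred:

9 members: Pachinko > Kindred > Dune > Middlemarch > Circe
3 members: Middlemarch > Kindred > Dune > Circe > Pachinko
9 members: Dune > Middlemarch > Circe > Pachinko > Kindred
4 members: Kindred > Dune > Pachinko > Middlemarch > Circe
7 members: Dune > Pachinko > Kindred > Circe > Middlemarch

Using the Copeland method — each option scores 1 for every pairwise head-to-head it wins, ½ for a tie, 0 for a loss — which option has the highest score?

Dune

Dune: beats Middlemarch, Circe, and Pachinko; ties Kindred → score 3.5.
Middlemarch: beats Circe; loses to Dune, Kindred, and Pachinko → score 1.
Kindred: beats Middlemarch and Circe; ties Dune; loses to Pachinko → score 2.5.
Circe: loses to Dune, Middlemarch, Kindred, and Pachinko → score 0.
Pachinko: beats Middlemarch, Kindred, and Circe; loses to Dune → score 3.
Dune has the best pairwise record.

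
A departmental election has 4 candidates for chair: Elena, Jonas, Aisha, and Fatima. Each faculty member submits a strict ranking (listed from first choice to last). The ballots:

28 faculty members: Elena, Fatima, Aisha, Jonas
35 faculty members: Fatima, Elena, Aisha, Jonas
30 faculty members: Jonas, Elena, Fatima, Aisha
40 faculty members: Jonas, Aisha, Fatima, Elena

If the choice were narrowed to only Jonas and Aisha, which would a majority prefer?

Jonas

Voters preferring Jonas to Aisha: 70; preferring Aisha to Jonas: 63.
Jonas wins the head-to-head.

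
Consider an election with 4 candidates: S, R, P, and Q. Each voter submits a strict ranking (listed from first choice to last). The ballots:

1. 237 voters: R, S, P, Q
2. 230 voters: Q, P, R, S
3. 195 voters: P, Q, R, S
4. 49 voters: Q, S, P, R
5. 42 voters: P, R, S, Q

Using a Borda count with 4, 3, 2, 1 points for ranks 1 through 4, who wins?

S: 237·3 + 230·1 + 195·1 + 49·3 + 42·2 = 1367
R: 237·4 + 230·2 + 195·2 + 49·1 + 42·3 = 1973
P: 237·2 + 230·3 + 195·4 + 49·2 + 42·4 = 2210
Q: 237·1 + 230·4 + 195·3 + 49·4 + 42·1 = 1980
P has the highest Borda score (2210).

P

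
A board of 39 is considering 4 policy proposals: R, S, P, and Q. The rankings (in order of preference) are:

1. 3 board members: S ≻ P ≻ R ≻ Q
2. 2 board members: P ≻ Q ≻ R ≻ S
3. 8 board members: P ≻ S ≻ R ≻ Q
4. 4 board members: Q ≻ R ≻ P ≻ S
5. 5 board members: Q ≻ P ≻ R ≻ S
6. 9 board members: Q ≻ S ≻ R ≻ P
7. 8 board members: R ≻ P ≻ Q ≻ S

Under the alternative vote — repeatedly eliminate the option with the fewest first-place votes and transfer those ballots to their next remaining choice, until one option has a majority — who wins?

Round 1: R 8, S 3, P 10, Q 18. Eliminate S.
Round 2: R 8, P 13, Q 18. Eliminate R.
Round 3: P 21, Q 18. P has a majority.

P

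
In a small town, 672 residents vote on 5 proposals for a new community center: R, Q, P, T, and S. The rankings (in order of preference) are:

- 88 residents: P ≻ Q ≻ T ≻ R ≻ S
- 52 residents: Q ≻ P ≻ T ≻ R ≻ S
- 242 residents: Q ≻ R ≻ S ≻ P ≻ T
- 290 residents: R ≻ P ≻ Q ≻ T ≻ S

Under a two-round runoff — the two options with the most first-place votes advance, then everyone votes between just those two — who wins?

Q

Round 1 first-place votes: R 290, Q 294, P 88, T 0, S 0.
Q and R advance.
Runoff: Q is preferred to R by 382 voters; R by 290.
Q wins the runoff.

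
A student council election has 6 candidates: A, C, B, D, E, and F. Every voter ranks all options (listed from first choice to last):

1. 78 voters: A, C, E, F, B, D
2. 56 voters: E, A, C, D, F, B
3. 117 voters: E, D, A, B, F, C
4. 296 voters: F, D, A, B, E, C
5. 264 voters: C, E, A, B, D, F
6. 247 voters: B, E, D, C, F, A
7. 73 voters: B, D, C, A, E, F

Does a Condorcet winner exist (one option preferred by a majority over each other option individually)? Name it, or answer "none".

none

Checking pairwise contests:
C beats A 584–547.
B beats C 733–398.
A beats B 811–320.
B beats D 662–469.
B beats E 616–515.
A beats F 588–543.
Every option loses at least one head-to-head, so there is no Condorcet winner.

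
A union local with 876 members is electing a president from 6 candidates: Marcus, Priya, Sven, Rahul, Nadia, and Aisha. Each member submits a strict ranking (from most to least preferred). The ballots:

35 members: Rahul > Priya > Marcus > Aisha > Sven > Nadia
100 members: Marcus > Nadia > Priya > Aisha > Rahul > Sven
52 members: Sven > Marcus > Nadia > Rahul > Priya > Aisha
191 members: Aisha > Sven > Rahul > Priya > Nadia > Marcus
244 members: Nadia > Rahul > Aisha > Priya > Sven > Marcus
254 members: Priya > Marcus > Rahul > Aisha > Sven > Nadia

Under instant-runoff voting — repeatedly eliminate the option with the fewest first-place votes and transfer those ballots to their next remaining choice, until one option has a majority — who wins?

Round 1: Marcus 100, Priya 254, Sven 52, Rahul 35, Nadia 244, Aisha 191. Eliminate Rahul.
Round 2: Marcus 100, Priya 289, Sven 52, Nadia 244, Aisha 191. Eliminate Sven.
Round 3: Marcus 152, Priya 289, Nadia 244, Aisha 191. Eliminate Marcus.
Round 4: Priya 289, Nadia 396, Aisha 191. Eliminate Aisha.
Round 5: Priya 480, Nadia 396. Priya has a majority.

Priya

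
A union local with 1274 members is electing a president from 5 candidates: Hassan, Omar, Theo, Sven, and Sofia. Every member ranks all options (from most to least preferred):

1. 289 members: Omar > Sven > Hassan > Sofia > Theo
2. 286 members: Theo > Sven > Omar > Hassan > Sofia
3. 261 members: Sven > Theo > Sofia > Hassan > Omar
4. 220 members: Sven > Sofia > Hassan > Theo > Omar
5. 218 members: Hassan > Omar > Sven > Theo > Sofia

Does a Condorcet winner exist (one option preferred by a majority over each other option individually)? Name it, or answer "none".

Sven

Sven vs Hassan: 1056–218 for Sven.
Sven vs Omar: 767–507 for Sven.
Sven vs Theo: 988–286 for Sven.
Sven vs Sofia: 1274–0 for Sven.
Sven beats every other option head-to-head.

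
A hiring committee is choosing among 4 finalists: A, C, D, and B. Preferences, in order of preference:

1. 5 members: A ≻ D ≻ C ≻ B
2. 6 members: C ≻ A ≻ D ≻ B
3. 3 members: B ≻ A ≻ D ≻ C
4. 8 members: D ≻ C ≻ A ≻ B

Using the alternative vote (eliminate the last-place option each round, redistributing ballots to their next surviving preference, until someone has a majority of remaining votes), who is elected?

Round 1: A 5, C 6, D 8, B 3. Eliminate B.
Round 2: A 8, C 6, D 8. Eliminate C.
Round 3: A 14, D 8. A has a majority.

A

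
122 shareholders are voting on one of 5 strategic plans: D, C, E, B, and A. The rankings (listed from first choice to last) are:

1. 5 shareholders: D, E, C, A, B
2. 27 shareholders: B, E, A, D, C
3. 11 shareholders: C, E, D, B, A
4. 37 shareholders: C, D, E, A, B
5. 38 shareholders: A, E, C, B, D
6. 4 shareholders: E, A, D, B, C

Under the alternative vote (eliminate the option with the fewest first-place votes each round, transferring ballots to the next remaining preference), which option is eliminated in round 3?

Round 1: D 5, C 48, E 4, B 27, A 38. Eliminate E.
Round 2: D 5, C 48, B 27, A 42. Eliminate D.
Round 3: C 53, B 27, A 42. Eliminate B.

B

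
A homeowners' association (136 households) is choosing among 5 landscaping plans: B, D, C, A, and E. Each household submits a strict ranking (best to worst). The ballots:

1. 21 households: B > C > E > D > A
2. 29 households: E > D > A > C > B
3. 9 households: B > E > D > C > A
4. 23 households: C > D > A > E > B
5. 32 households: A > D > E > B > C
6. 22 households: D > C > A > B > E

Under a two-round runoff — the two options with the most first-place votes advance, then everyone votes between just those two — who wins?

A

Round 1 first-place votes: B 30, D 22, C 23, A 32, E 29.
A and B advance.
Runoff: A is preferred to B by 106 voters; B by 30.
A wins the runoff.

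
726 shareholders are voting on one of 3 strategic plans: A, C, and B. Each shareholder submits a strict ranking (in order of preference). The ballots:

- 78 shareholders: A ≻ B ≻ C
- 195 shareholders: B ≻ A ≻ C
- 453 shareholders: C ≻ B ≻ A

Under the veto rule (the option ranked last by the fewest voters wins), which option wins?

Last-place votes: A 453, C 273, B 0.
B is ranked last by the fewest voters, so B wins.

B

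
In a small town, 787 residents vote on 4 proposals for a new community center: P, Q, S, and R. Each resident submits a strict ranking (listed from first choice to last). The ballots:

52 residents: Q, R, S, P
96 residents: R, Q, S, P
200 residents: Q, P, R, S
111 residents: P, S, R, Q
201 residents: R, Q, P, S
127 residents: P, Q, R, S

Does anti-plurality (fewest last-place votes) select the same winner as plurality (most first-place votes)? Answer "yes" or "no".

yes

Anti-plurality — last-place votes: P 148, Q 111, S 528, R 0. Winner: R.
Plurality — first-place votes: P 238, Q 252, S 0, R 297. Winner: R.
The two methods agree.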